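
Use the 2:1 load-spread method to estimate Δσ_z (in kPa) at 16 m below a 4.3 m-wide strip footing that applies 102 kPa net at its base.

By the 2:1 method the load spreads at 1 horizontal : 2 vertical, so at depth z the loaded area has grown by z in each plan dimension:
Δσ = qB/(B+z) = 102×4.3/(4.3+16) = 21.606 kPa

Δσ_z ≈ 21.6 kPa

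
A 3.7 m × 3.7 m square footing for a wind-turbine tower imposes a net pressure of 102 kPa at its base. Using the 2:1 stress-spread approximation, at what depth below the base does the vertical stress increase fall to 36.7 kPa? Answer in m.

z ≈ 2.47 m

2:1 spreading — at depth z the loaded area has grown by z in each plan dimension:
qB²/(B+z)² = Δσ_z ⇒ z = B(√(q/Δσ_z) − 1) = 3.7×(√(102/36.7) − 1) = 2.468 m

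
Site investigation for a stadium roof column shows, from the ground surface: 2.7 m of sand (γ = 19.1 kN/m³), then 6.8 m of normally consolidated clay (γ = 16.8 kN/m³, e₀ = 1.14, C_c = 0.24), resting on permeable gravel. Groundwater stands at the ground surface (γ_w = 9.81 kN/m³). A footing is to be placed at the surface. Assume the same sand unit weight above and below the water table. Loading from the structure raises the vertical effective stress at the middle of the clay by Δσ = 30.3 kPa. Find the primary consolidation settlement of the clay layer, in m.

Mid-depth of clay below the ground surface: z = 2.7 + 6.8/2 = 6.1 m.
Total vertical stress at mid-clay: σ_v = 19.1×2.7 + 16.8×3.4 = 108.69 kPa.
Pore pressure: u = 9.81×(6.1 − 0) = 59.841 kPa.
Initial effective stress: σ'_0 = σ_v − u = 108.69 − 59.841 = 48.849 kPa.
Final effective stress: σ'_f = σ'_0 + Δσ = 48.849 + 30.3 = 79.149 kPa.
Normally consolidated clay, so the full stress increment lies on the virgin compression line:
S_c = C_c·H/(1+e₀)·log₁₀(σ'_f/σ'_0) = 0.24×6.8/(1+1.14)×log₁₀(79.149/48.849)
    = 0.76262 × 0.20959 = 0.1598 m

S_c ≈ 0.16 m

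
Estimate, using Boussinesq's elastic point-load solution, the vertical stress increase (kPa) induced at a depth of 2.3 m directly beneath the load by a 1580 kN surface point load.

Δσ_z ≈ 143 kPa

Boussinesq vertical stress below a point load on an elastic half-space:
Δσ_z = 3P/(2πz²) · [1 + (r/z)²]^(−5/2)
r/z = 0/2.3 = 0; [1+(r/z)²]^(−5/2) = 1.
Δσ_z = 3×1580/(2π×2.3²) × 1 = 142.61 × 1 = 142.6 kPa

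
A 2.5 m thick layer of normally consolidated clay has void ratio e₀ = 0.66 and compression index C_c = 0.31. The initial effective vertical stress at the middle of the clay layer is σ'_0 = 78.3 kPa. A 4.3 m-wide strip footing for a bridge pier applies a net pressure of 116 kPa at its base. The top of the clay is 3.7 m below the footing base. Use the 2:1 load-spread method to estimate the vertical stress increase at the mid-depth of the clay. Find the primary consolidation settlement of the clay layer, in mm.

Mid-depth of clay below the footing base: z = 3.7 + 2.5/2 = 4.95 m.
Stress increase at mid-clay by the 2:1 spreading method:
Δσ = qB/(B+z) = 116×4.3/(4.3+4.95) = 53.924 kPa
Final effective stress: σ'_f = σ'_0 + Δσ = 78.3 + 53.924 = 132.22 kPa.
Normally consolidated clay, so the full stress increment lies on the virgin compression line:
S_c = C_c·H/(1+e₀)·log₁₀(σ'_f/σ'_0) = 0.31×2.5/(1+0.66)×log₁₀(132.22/78.3)
    = 0.46687 × 0.22754 = 0.1062 m

S_c ≈ 106 mm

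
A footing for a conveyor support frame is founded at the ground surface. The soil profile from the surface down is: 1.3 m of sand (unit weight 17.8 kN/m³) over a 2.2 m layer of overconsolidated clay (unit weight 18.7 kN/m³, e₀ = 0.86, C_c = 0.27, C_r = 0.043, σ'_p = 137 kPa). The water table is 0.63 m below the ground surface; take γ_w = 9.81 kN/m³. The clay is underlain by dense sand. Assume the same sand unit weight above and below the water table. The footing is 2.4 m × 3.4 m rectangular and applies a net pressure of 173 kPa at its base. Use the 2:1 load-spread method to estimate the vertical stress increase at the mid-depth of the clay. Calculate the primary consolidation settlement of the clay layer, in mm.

Mid-depth of clay below the ground surface: z = 1.3 + 2.2/2 = 2.4 m.
Total vertical stress at mid-clay: σ_v = 17.8×1.3 + 18.7×1.1 = 43.71 kPa.
Pore pressure: u = 9.81×(2.4 − 0.63) = 17.364 kPa.
Initial effective stress: σ'_0 = σ_v − u = 43.71 − 17.364 = 26.346 kPa.
Stress increase at mid-clay by the 2:1 spreading method:
Δσ = qBL/((B+z)(L+z)) = 173×2.4×3.4/((2.4+2.4)(3.4+2.4)) = 50.707 kPa
Final effective stress: σ'_f = 26.346 + 50.707 = 77.053 kPa.
σ'_f = 77.053 ≤ σ'_p = 137 kPa, so the clay remains overconsolidated and only the recompression index applies:
S_c = C_r·H/(1+e₀)·log₁₀(σ'_f/σ'_0) = 0.043×2.2/1.86×log₁₀(77.053/26.346)
    = 0.05086 × 0.46607 = 0.0237 m

S_c ≈ 23.7 mm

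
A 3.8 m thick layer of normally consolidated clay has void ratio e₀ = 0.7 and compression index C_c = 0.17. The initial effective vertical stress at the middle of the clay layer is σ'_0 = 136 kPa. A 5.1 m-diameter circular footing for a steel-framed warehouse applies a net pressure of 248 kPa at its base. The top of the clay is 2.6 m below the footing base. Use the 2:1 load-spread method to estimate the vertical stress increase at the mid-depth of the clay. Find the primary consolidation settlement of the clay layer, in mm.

Mid-depth of clay below the footing base: z = 2.6 + 3.8/2 = 4.5 m.
Stress increase at mid-clay by the 2:1 spreading method:
Δσ ≈ qD²/(D+z)² = 248×5.1²/(5.1+4.5)² = 69.992 kPa
Final effective stress: σ'_f = σ'_0 + Δσ = 136 + 69.992 = 205.99 kPa.
Normally consolidated clay, so the full stress increment lies on the virgin compression line:
S_c = C_c·H/(1+e₀)·log₁₀(σ'_f/σ'_0) = 0.17×3.8/(1+0.7)×log₁₀(205.99/136)
    = 0.38 × 0.18031 = 0.06852 m

S_c ≈ 68.5 mm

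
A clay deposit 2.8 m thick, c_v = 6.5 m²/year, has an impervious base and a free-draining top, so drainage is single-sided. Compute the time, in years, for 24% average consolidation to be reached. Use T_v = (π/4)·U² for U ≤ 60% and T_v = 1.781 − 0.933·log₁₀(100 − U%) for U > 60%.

Drainage path length: H_d = H = 2.8 m (single drainage).
U ≤ 60%: T_v = (π/4)·U² = (π/4)×0.24² = 0.045239.
t = T_v·H_d²/c_v = 0.045239×2.8²/6.5 = 0.05457 years.

t ≈ 0.0546 years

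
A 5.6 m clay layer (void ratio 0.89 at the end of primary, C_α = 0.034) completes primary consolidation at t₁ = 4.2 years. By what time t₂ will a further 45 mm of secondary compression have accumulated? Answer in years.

t₂ ≈ 11.7 years

S_s = C_α·H/(1+e_p)·log₁₀(t₂/t₁) ⇒ log₁₀(t₂/t₁) = S_s·(1+e_p)/(C_α·H).
log₁₀(t₂/t₁) = 0.045 × (1+0.89) / (0.034×5.6) = 0.4467
t₂ = t₁ × 10^0.4467 = 4.2 × 2.797 = 11.75 years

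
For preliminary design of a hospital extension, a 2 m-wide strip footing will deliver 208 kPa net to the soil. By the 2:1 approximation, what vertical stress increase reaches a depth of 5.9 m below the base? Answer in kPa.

Δσ_z ≈ 52.7 kPa

By the 2:1 method the load spreads at 1 horizontal : 2 vertical, so at depth z the loaded area has grown by z in each plan dimension:
Δσ = qB/(B+z) = 208×2/(2+5.9) = 52.658 kPa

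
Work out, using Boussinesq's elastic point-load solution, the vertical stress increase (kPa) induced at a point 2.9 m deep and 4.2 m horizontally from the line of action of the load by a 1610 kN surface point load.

Boussinesq vertical stress below a point load on an elastic half-space:
Δσ_z = 3P/(2πz²) · [1 + (r/z)²]^(−5/2)
r/z = 4.2/2.9 = 1.4483; [1+(r/z)²]^(−5/2) = 0.05922.
Δσ_z = 3×1610/(2π×2.9²) × 0.05922 = 91.405 × 0.05922 = 5.413 kPa

Δσ_z ≈ 5.41 kPa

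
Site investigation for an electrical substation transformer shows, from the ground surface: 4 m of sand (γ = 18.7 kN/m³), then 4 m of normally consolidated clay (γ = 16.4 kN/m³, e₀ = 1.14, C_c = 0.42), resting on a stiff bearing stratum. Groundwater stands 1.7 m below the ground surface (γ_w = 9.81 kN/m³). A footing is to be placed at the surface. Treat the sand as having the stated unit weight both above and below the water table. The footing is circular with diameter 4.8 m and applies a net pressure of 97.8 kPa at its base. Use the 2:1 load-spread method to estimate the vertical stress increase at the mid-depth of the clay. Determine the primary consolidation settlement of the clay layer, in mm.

Mid-depth of clay below the ground surface: z = 4 + 4/2 = 6 m.
Total vertical stress at mid-clay: σ_v = 18.7×4 + 16.4×2 = 107.6 kPa.
Pore pressure: u = 9.81×(6 − 1.7) = 42.183 kPa.
Initial effective stress: σ'_0 = σ_v − u = 107.6 − 42.183 = 65.417 kPa.
Stress increase at mid-clay by the 2:1 spreading method:
Δσ ≈ qD²/(D+z)² = 97.8×4.8²/(4.8+6)² = 19.319 kPa
Final effective stress: σ'_f = σ'_0 + Δσ = 65.417 + 19.319 = 84.736 kPa.
Normally consolidated clay, so the full stress increment lies on the virgin compression line:
S_c = C_c·H/(1+e₀)·log₁₀(σ'_f/σ'_0) = 0.42×4/(1+1.14)×log₁₀(84.736/65.417)
    = 0.78505 × 0.11238 = 0.08822 m

S_c ≈ 88.2 mm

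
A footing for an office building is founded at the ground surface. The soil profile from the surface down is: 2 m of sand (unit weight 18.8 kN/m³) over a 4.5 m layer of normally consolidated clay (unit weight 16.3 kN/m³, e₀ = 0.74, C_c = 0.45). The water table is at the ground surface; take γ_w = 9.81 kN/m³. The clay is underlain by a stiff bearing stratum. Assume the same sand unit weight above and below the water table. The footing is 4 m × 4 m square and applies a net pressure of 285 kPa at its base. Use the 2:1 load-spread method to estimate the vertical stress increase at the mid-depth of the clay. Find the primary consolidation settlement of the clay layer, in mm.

Mid-depth of clay below the ground surface: z = 2 + 4.5/2 = 4.25 m.
Total vertical stress at mid-clay: σ_v = 18.8×2 + 16.3×2.25 = 74.275 kPa.
Pore pressure: u = 9.81×(4.25 − 0) = 41.693 kPa.
Initial effective stress: σ'_0 = σ_v − u = 74.275 − 41.693 = 32.582 kPa.
Stress increase at mid-clay by the 2:1 spreading method:
Δσ = qBL/((B+z)(L+z)) = 285×4×4/((4+4.25)(4+4.25)) = 66.997 kPa
Final effective stress: σ'_f = σ'_0 + Δσ = 32.582 + 66.997 = 99.579 kPa.
Normally consolidated clay, so the full stress increment lies on the virgin compression line:
S_c = C_c·H/(1+e₀)·log₁₀(σ'_f/σ'_0) = 0.45×4.5/(1+0.74)×log₁₀(99.579/32.582)
    = 1.1638 × 0.48519 = 0.5647 m

S_c ≈ 565 mm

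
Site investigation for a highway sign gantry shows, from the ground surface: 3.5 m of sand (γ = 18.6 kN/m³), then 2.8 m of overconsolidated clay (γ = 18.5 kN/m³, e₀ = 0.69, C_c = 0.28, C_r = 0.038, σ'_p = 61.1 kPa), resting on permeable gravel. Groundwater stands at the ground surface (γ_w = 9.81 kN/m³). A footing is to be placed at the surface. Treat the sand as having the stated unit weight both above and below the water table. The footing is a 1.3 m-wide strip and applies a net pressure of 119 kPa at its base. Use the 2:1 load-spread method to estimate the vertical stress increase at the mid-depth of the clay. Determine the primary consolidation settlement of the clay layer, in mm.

Mid-depth of clay below the ground surface: z = 3.5 + 2.8/2 = 4.9 m.
Total vertical stress at mid-clay: σ_v = 18.6×3.5 + 18.5×1.4 = 91 kPa.
Pore pressure: u = 9.81×(4.9 − 0) = 48.069 kPa.
Initial effective stress: σ'_0 = σ_v − u = 91 − 48.069 = 42.931 kPa.
Stress increase at mid-clay by the 2:1 spreading method:
Δσ = qB/(B+z) = 119×1.3/(1.3+4.9) = 24.952 kPa
Final effective stress: σ'_f = 42.931 + 24.952 = 67.883 kPa.
σ'_f = 67.883 > σ'_p = 61.1 kPa, so the stress path crosses the preconsolidation pressure — recompression up to σ'_p, then virgin compression beyond:
S_c = H/(1+e₀)·[C_r·log₁₀(σ'_p/σ'_0) + C_c·log₁₀(σ'_f/σ'_p)]
    = 2.8/1.69 × [0.038×log₁₀(61.1/42.931) + 0.28×log₁₀(67.883/61.1)]
    = 1.6568 × [0.0058243 + 0.012802] = 0.03086 m

S_c ≈ 30.9 mm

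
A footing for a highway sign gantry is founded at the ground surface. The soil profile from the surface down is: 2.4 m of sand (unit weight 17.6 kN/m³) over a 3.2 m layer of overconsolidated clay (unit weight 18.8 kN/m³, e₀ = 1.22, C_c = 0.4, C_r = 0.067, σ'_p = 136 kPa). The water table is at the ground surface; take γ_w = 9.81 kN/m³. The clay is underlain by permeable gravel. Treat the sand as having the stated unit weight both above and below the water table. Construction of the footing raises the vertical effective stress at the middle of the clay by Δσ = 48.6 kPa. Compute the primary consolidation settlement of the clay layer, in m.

S_c ≈ 0.0379 m

Mid-depth of clay below the ground surface: z = 2.4 + 3.2/2 = 4 m.
Total vertical stress at mid-clay: σ_v = 17.6×2.4 + 18.8×1.6 = 72.32 kPa.
Pore pressure: u = 9.81×(4 − 0) = 39.24 kPa.
Initial effective stress: σ'_0 = σ_v − u = 72.32 − 39.24 = 33.08 kPa.
Final effective stress: σ'_f = 33.08 + 48.6 = 81.68 kPa.
σ'_f = 81.68 ≤ σ'_p = 136 kPa, so the clay remains overconsolidated and only the recompression index applies:
S_c = C_r·H/(1+e₀)·log₁₀(σ'_f/σ'_0) = 0.067×3.2/2.22×log₁₀(81.68/33.08)
    = 0.096574 × 0.39255 = 0.03791 m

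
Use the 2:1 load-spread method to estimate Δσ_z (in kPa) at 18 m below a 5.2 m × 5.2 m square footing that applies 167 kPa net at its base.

By the 2:1 method the load spreads at 1 horizontal : 2 vertical, so at depth z the loaded area has grown by z in each plan dimension:
Δσ = qBL/((B+z)(L+z)) = 167×5.2×5.2/((5.2+18)(5.2+18)) = 8.3897 kPa

Δσ_z ≈ 8.39 kPa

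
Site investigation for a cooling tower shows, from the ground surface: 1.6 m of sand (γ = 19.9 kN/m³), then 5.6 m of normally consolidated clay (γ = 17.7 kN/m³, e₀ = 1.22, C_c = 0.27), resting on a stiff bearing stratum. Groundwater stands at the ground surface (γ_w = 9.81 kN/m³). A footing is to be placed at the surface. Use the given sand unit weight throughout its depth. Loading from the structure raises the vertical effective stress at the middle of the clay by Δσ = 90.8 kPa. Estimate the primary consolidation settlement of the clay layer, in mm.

S_c ≈ 360 mm

Mid-depth of clay below the ground surface: z = 1.6 + 5.6/2 = 4.4 m.
Total vertical stress at mid-clay: σ_v = 19.9×1.6 + 17.7×2.8 = 81.4 kPa.
Pore pressure: u = 9.81×(4.4 − 0) = 43.164 kPa.
Initial effective stress: σ'_0 = σ_v − u = 81.4 − 43.164 = 38.236 kPa.
Final effective stress: σ'_f = σ'_0 + Δσ = 38.236 + 90.8 = 129.04 kPa.
Normally consolidated clay, so the full stress increment lies on the virgin compression line:
S_c = C_c·H/(1+e₀)·log₁₀(σ'_f/σ'_0) = 0.27×5.6/(1+1.22)×log₁₀(129.04/38.236)
    = 0.68108 × 0.52825 = 0.3598 m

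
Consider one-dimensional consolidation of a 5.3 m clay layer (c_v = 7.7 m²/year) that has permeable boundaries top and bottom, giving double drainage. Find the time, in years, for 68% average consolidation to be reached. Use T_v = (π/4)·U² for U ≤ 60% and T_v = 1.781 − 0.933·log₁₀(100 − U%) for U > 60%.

t ≈ 0.344 years

Drainage path length: H_d = H/2 = 2.65 m (double drainage).
U > 60%: T_v = 1.781 − 0.933·log₁₀(100 − 68) = 0.3767.
t = T_v·H_d²/c_v = 0.3767×2.65²/7.7 = 0.3436 years.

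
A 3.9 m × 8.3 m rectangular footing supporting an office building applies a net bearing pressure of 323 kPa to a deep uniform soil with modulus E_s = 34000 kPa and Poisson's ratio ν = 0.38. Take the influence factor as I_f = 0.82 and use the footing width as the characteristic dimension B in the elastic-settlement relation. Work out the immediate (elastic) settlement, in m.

S_e ≈ 0.026 m

Immediate (elastic) settlement: S_e = q·B·(1−ν²)/E_s · I_f.
S_e = 323 × 3.9 × (1 − 0.38²) / 34000 × 0.82
    = 323 × 3.9 × 0.8556 / 34000 × 0.82
    = 0.02599 m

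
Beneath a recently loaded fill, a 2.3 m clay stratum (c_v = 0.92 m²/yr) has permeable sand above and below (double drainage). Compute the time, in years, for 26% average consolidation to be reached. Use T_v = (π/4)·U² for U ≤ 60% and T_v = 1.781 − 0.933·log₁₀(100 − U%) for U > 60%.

Drainage path length: H_d = H/2 = 1.15 m (double drainage).
U ≤ 60%: T_v = (π/4)·U² = (π/4)×0.26² = 0.053093.
t = T_v·H_d²/c_v = 0.053093×1.15²/0.92 = 0.07632 years.

t ≈ 0.0763 years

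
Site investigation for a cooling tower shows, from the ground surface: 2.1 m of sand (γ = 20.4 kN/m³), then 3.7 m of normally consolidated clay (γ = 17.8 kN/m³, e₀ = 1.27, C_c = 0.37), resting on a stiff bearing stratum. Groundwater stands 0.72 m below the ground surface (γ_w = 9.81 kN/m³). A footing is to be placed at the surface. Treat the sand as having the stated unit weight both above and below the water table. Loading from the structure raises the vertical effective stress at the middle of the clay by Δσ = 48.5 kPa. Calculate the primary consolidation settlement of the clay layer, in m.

Mid-depth of clay below the ground surface: z = 2.1 + 3.7/2 = 3.95 m.
Total vertical stress at mid-clay: σ_v = 20.4×2.1 + 17.8×1.85 = 75.77 kPa.
Pore pressure: u = 9.81×(3.95 − 0.72) = 31.686 kPa.
Initial effective stress: σ'_0 = σ_v − u = 75.77 − 31.686 = 44.084 kPa.
Final effective stress: σ'_f = σ'_0 + Δσ = 44.084 + 48.5 = 92.584 kPa.
Normally consolidated clay, so the full stress increment lies on the virgin compression line:
S_c = C_c·H/(1+e₀)·log₁₀(σ'_f/σ'_0) = 0.37×3.7/(1+1.27)×log₁₀(92.584/44.084)
    = 0.60308 × 0.32225 = 0.1943 m

S_c ≈ 0.194 m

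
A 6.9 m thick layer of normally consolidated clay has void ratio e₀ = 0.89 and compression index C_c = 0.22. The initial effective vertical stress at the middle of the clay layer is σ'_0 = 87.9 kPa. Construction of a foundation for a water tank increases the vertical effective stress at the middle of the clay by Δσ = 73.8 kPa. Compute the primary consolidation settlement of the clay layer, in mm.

S_c ≈ 213 mm

Final effective stress: σ'_f = σ'_0 + Δσ = 87.9 + 73.8 = 161.7 kPa.
Normally consolidated clay, so the full stress increment lies on the virgin compression line:
S_c = C_c·H/(1+e₀)·log₁₀(σ'_f/σ'_0) = 0.22×6.9/(1+0.89)×log₁₀(161.7/87.9)
    = 0.80317 × 0.26472 = 0.2126 m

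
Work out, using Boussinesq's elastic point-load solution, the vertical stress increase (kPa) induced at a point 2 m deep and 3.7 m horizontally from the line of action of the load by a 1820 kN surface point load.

Δσ_z ≈ 5.28 kPa

Boussinesq vertical stress below a point load on an elastic half-space:
Δσ_z = 3P/(2πz²) · [1 + (r/z)²]^(−5/2)
r/z = 3.7/2 = 1.85; [1+(r/z)²]^(−5/2) = 0.024313.
Δσ_z = 3×1820/(2π×2²) × 0.024313 = 217.25 × 0.024313 = 5.282 kPa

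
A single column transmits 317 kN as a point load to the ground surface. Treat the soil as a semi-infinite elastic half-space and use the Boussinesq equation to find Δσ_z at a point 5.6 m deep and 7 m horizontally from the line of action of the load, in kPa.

Boussinesq vertical stress below a point load on an elastic half-space:
Δσ_z = 3P/(2πz²) · [1 + (r/z)²]^(−5/2)
r/z = 7/5.6 = 1.25; [1+(r/z)²]^(−5/2) = 0.095135.
Δσ_z = 3×317/(2π×5.6²) × 0.095135 = 4.8264 × 0.095135 = 0.4592 kPa

Δσ_z ≈ 0.459 kPa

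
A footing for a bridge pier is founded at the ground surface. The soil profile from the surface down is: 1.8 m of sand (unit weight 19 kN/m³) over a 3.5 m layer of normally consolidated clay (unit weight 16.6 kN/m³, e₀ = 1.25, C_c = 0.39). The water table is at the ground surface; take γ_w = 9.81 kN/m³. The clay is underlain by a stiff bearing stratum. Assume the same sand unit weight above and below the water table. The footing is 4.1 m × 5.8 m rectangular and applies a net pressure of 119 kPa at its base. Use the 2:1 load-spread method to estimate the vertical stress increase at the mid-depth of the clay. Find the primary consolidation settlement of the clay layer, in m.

Mid-depth of clay below the ground surface: z = 1.8 + 3.5/2 = 3.55 m.
Total vertical stress at mid-clay: σ_v = 19×1.8 + 16.6×1.75 = 63.25 kPa.
Pore pressure: u = 9.81×(3.55 − 0) = 34.825 kPa.
Initial effective stress: σ'_0 = σ_v − u = 63.25 − 34.825 = 28.425 kPa.
Stress increase at mid-clay by the 2:1 spreading method:
Δσ = qBL/((B+z)(L+z)) = 119×4.1×5.8/((4.1+3.55)(5.8+3.55)) = 39.563 kPa
Final effective stress: σ'_f = σ'_0 + Δσ = 28.425 + 39.563 = 67.988 kPa.
Normally consolidated clay, so the full stress increment lies on the virgin compression line:
S_c = C_c·H/(1+e₀)·log₁₀(σ'_f/σ'_0) = 0.39×3.5/(1+1.25)×log₁₀(67.988/28.425)
    = 0.60667 × 0.37873 = 0.2298 m

S_c ≈ 0.23 m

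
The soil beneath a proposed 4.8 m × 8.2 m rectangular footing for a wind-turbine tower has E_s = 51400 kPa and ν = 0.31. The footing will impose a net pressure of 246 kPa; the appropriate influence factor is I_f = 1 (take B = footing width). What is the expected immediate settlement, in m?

Immediate (elastic) settlement: S_e = q·B·(1−ν²)/E_s · I_f.
S_e = 246 × 4.8 × (1 − 0.31²) / 51400 × 1
    = 246 × 4.8 × 0.9039 / 51400 × 1
    = 0.02077 m

S_e ≈ 0.0208 m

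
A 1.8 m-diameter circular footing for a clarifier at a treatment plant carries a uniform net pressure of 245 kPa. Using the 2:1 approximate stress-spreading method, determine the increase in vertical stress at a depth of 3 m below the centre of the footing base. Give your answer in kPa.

Δσ_z ≈ 34.5 kPa

By the 2:1 method the load spreads at 1 horizontal : 2 vertical, so at depth z the loaded area has grown by z in each plan dimension:
Δσ ≈ qD²/(D+z)² = 245×1.8²/(1.8+3)² = 34.453 kPa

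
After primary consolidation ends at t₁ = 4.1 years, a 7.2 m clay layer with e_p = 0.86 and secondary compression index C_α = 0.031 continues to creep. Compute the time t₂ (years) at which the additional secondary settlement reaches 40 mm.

S_s = C_α·H/(1+e_p)·log₁₀(t₂/t₁) ⇒ log₁₀(t₂/t₁) = S_s·(1+e_p)/(C_α·H).
log₁₀(t₂/t₁) = 0.04 × (1+0.86) / (0.031×7.2) = 0.3333
t₂ = t₁ × 10^0.3333 = 4.1 × 2.154 = 8.833 years

t₂ ≈ 8.83 years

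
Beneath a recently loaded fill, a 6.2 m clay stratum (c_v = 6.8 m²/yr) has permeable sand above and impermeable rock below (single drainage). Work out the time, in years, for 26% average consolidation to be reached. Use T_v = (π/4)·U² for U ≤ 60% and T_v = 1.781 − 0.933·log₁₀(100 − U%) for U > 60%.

t ≈ 0.3 years

Drainage path length: H_d = H = 6.2 m (single drainage).
U ≤ 60%: T_v = (π/4)·U² = (π/4)×0.26² = 0.053093.
t = T_v·H_d²/c_v = 0.053093×6.2²/6.8 = 0.3001 years.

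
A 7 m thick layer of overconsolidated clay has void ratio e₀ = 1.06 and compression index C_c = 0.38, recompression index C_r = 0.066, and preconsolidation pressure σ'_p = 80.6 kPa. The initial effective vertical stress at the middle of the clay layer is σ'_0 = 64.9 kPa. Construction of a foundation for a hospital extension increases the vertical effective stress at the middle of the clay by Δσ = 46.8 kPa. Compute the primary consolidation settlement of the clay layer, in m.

Final effective stress: σ'_f = 64.9 + 46.8 = 111.7 kPa.
σ'_f = 111.7 > σ'_p = 80.6 kPa, so the stress path crosses the preconsolidation pressure — recompression up to σ'_p, then virgin compression beyond:
S_c = H/(1+e₀)·[C_r·log₁₀(σ'_p/σ'_0) + C_c·log₁₀(σ'_f/σ'_p)]
    = 7/2.06 × [0.066×log₁₀(80.6/64.9) + 0.38×log₁₀(111.7/80.6)]
    = 3.3981 × [0.00621 + 0.053853] = 0.2041 m

S_c ≈ 0.204 m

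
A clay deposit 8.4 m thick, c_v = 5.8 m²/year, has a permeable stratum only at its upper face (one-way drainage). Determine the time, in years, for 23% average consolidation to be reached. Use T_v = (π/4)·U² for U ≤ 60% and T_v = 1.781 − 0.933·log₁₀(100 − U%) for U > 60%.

Drainage path length: H_d = H = 8.4 m (single drainage).
U ≤ 60%: T_v = (π/4)·U² = (π/4)×0.23² = 0.041548.
t = T_v·H_d²/c_v = 0.041548×8.4²/5.8 = 0.5055 years.

t ≈ 0.505 years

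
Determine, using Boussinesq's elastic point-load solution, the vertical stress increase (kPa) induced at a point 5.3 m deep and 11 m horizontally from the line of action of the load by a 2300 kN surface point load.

Δσ_z ≈ 0.602 kPa

Boussinesq vertical stress below a point load on an elastic half-space:
Δσ_z = 3P/(2πz²) · [1 + (r/z)²]^(−5/2)
r/z = 11/5.3 = 2.0755; [1+(r/z)²]^(−5/2) = 0.015408.
Δσ_z = 3×2300/(2π×5.3²) × 0.015408 = 39.095 × 0.015408 = 0.6024 kPa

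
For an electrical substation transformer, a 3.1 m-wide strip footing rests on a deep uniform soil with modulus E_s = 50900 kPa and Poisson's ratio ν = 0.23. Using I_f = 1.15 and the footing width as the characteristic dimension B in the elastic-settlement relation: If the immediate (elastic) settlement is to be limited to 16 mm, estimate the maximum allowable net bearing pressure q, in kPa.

S_e = q·B·(1−ν²)/E_s · I_f  ⇒  q = S_e·E_s / (B·(1−ν²)·I_f).
q = 0.016 × 50900 / (3.1 × 0.9471 × 1.15) = 241.2 kPa

q ≈ 241 kPa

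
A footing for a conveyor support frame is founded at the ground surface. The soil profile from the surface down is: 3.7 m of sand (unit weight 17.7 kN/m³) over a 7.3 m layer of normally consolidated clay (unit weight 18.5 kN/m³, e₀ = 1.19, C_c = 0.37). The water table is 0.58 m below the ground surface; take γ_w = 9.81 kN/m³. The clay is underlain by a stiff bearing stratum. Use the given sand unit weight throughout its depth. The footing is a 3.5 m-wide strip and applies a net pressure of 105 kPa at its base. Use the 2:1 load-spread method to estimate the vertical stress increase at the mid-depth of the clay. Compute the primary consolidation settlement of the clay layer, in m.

Mid-depth of clay below the ground surface: z = 3.7 + 7.3/2 = 7.35 m.
Total vertical stress at mid-clay: σ_v = 17.7×3.7 + 18.5×3.65 = 133.01 kPa.
Pore pressure: u = 9.81×(7.35 − 0.58) = 66.414 kPa.
Initial effective stress: σ'_0 = σ_v − u = 133.01 − 66.414 = 66.596 kPa.
Stress increase at mid-clay by the 2:1 spreading method:
Δσ = qB/(B+z) = 105×3.5/(3.5+7.35) = 33.871 kPa
Final effective stress: σ'_f = σ'_0 + Δσ = 66.596 + 33.871 = 100.47 kPa.
Normally consolidated clay, so the full stress increment lies on the virgin compression line:
S_c = C_c·H/(1+e₀)·log₁₀(σ'_f/σ'_0) = 0.37×7.3/(1+1.19)×log₁₀(100.47/66.596)
    = 1.2333 × 0.17859 = 0.2203 m

S_c ≈ 0.22 m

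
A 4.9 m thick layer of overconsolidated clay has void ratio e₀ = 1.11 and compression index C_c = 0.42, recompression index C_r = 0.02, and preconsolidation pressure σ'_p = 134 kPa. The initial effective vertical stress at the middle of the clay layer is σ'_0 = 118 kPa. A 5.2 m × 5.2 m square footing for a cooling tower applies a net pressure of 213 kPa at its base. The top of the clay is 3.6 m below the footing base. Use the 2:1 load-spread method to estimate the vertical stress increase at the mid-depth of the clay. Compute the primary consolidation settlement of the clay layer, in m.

Mid-depth of clay below the footing base: z = 3.6 + 4.9/2 = 6.05 m.
Stress increase at mid-clay by the 2:1 spreading method:
Δσ = qBL/((B+z)(L+z)) = 213×5.2×5.2/((5.2+6.05)(5.2+6.05)) = 45.507 kPa
Final effective stress: σ'_f = 118 + 45.507 = 163.51 kPa.
σ'_f = 163.51 > σ'_p = 134 kPa, so the stress path crosses the preconsolidation pressure — recompression up to σ'_p, then virgin compression beyond:
S_c = H/(1+e₀)·[C_r·log₁₀(σ'_p/σ'_0) + C_c·log₁₀(σ'_f/σ'_p)]
    = 4.9/2.11 × [0.02×log₁₀(134/118) + 0.42×log₁₀(163.51/134)]
    = 2.3223 × [0.0011045 + 0.036305] = 0.08688 m

S_c ≈ 0.0869 m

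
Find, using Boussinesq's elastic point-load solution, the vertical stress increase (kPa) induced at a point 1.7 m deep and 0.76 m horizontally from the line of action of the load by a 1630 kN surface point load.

Boussinesq vertical stress below a point load on an elastic half-space:
Δσ_z = 3P/(2πz²) · [1 + (r/z)²]^(−5/2)
r/z = 0.76/1.7 = 0.44706; [1+(r/z)²]^(−5/2) = 0.63412.
Δσ_z = 3×1630/(2π×1.7²) × 0.63412 = 269.3 × 0.63412 = 170.8 kPa

Δσ_z ≈ 171 kPa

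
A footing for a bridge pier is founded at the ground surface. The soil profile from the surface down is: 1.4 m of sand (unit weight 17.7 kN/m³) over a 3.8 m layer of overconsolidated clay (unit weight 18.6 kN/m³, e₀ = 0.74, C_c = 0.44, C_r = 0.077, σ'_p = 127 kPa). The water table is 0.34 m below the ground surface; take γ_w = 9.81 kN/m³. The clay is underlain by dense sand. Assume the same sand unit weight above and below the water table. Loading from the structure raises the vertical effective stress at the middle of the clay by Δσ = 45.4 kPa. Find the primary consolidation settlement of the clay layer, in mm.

S_c ≈ 65.8 mm

Mid-depth of clay below the ground surface: z = 1.4 + 3.8/2 = 3.3 m.
Total vertical stress at mid-clay: σ_v = 17.7×1.4 + 18.6×1.9 = 60.12 kPa.
Pore pressure: u = 9.81×(3.3 − 0.34) = 29.038 kPa.
Initial effective stress: σ'_0 = σ_v − u = 60.12 − 29.038 = 31.082 kPa.
Final effective stress: σ'_f = 31.082 + 45.4 = 76.482 kPa.
σ'_f = 76.482 ≤ σ'_p = 127 kPa, so the clay remains overconsolidated and only the recompression index applies:
S_c = C_r·H/(1+e₀)·log₁₀(σ'_f/σ'_0) = 0.077×3.8/1.74×log₁₀(76.482/31.082)
    = 0.16816 × 0.39105 = 0.06576 m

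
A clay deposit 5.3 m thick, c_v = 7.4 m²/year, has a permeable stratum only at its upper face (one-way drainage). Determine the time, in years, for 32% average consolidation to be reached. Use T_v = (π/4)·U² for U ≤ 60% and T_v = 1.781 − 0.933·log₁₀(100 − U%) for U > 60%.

t ≈ 0.305 years

Drainage path length: H_d = H = 5.3 m (single drainage).
U ≤ 60%: T_v = (π/4)·U² = (π/4)×0.32² = 0.080425.
t = T_v·H_d²/c_v = 0.080425×5.3²/7.4 = 0.3053 years.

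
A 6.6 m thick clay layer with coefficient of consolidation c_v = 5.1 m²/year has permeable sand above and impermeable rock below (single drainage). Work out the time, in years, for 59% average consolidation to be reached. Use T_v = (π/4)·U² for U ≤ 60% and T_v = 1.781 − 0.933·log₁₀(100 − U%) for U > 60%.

t ≈ 2.34 years

Drainage path length: H_d = H = 6.6 m (single drainage).
U ≤ 60%: T_v = (π/4)·U² = (π/4)×0.59² = 0.2734.
t = T_v·H_d²/c_v = 0.2734×6.6²/5.1 = 2.335 years.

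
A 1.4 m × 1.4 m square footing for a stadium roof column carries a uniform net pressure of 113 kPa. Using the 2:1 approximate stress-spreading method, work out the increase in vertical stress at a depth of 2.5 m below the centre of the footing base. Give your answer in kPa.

By the 2:1 method the load spreads at 1 horizontal : 2 vertical, so at depth z the loaded area has grown by z in each plan dimension:
Δσ = qBL/((B+z)(L+z)) = 113×1.4×1.4/((1.4+2.5)(1.4+2.5)) = 14.561 kPa

Δσ_z ≈ 14.6 kPa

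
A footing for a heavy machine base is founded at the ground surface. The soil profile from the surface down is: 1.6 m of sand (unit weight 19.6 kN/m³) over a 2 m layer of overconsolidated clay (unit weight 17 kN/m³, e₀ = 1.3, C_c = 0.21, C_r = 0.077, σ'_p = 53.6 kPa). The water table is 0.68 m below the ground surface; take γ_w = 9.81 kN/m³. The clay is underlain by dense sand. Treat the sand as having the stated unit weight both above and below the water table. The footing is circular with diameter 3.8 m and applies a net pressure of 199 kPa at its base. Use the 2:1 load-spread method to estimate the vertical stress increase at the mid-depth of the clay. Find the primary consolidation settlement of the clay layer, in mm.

Mid-depth of clay below the ground surface: z = 1.6 + 2/2 = 2.6 m.
Total vertical stress at mid-clay: σ_v = 19.6×1.6 + 17×1 = 48.36 kPa.
Pore pressure: u = 9.81×(2.6 − 0.68) = 18.835 kPa.
Initial effective stress: σ'_0 = σ_v − u = 48.36 − 18.835 = 29.525 kPa.
Stress increase at mid-clay by the 2:1 spreading method:
Δσ ≈ qD²/(D+z)² = 199×3.8²/(3.8+2.6)² = 70.155 kPa
Final effective stress: σ'_f = 29.525 + 70.155 = 99.68 kPa.
σ'_f = 99.68 > σ'_p = 53.6 kPa, so the stress path crosses the preconsolidation pressure — recompression up to σ'_p, then virgin compression beyond:
S_c = H/(1+e₀)·[C_r·log₁₀(σ'_p/σ'_0) + C_c·log₁₀(σ'_f/σ'_p)]
    = 2/2.3 × [0.077×log₁₀(53.6/29.525) + 0.21×log₁₀(99.68/53.6)]
    = 0.86957 × [0.019941 + 0.056583] = 0.06654 m

S_c ≈ 66.5 mm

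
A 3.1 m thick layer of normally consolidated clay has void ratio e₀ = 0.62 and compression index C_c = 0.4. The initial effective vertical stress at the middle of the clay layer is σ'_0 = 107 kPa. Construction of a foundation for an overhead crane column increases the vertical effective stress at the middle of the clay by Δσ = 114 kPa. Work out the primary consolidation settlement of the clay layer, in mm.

Final effective stress: σ'_f = σ'_0 + Δσ = 107 + 114 = 221 kPa.
Normally consolidated clay, so the full stress increment lies on the virgin compression line:
S_c = C_c·H/(1+e₀)·log₁₀(σ'_f/σ'_0) = 0.4×3.1/(1+0.62)×log₁₀(221/107)
    = 0.76543 × 0.31501 = 0.2411 m

S_c ≈ 241 mm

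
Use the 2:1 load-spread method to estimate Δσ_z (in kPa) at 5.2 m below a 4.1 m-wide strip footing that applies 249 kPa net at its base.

Δσ_z ≈ 110 kPa

By the 2:1 method the load spreads at 1 horizontal : 2 vertical, so at depth z the loaded area has grown by z in each plan dimension:
Δσ = qB/(B+z) = 249×4.1/(4.1+5.2) = 109.77 kPa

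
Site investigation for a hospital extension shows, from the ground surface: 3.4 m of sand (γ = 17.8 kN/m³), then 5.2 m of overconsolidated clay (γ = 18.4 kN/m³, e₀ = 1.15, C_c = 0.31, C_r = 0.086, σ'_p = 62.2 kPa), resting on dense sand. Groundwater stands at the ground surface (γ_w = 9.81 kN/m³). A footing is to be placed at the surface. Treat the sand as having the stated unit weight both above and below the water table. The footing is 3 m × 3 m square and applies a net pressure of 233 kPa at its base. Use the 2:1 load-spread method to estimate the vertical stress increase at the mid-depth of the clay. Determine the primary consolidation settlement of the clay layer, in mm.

S_c ≈ 83.2 mm

Mid-depth of clay below the ground surface: z = 3.4 + 5.2/2 = 6 m.
Total vertical stress at mid-clay: σ_v = 17.8×3.4 + 18.4×2.6 = 108.36 kPa.
Pore pressure: u = 9.81×(6 − 0) = 58.86 kPa.
Initial effective stress: σ'_0 = σ_v − u = 108.36 − 58.86 = 49.5 kPa.
Stress increase at mid-clay by the 2:1 spreading method:
Δσ = qBL/((B+z)(L+z)) = 233×3×3/((3+6)(3+6)) = 25.889 kPa
Final effective stress: σ'_f = 49.5 + 25.889 = 75.389 kPa.
σ'_f = 75.389 > σ'_p = 62.2 kPa, so the stress path crosses the preconsolidation pressure — recompression up to σ'_p, then virgin compression beyond:
S_c = H/(1+e₀)·[C_r·log₁₀(σ'_p/σ'_0) + C_c·log₁₀(σ'_f/σ'_p)]
    = 5.2/2.15 × [0.086×log₁₀(62.2/49.5) + 0.31×log₁₀(75.389/62.2)]
    = 2.4186 × [0.0085299 + 0.02589] = 0.08325 m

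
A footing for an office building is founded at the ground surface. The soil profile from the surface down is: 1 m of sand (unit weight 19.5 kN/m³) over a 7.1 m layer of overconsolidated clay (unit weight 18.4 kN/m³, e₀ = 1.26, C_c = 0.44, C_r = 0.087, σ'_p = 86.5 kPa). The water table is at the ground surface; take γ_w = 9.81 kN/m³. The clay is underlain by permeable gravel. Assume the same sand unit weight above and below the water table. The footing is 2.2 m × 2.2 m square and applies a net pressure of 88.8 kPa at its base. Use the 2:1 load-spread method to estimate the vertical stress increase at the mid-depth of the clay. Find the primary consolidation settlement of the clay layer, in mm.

Mid-depth of clay below the ground surface: z = 1 + 7.1/2 = 4.55 m.
Total vertical stress at mid-clay: σ_v = 19.5×1 + 18.4×3.55 = 84.82 kPa.
Pore pressure: u = 9.81×(4.55 − 0) = 44.636 kPa.
Initial effective stress: σ'_0 = σ_v − u = 84.82 − 44.636 = 40.184 kPa.
Stress increase at mid-clay by the 2:1 spreading method:
Δσ = qBL/((B+z)(L+z)) = 88.8×2.2×2.2/((2.2+4.55)(2.2+4.55)) = 9.433 kPa
Final effective stress: σ'_f = 40.184 + 9.433 = 49.617 kPa.
σ'_f = 49.617 ≤ σ'_p = 86.5 kPa, so the clay remains overconsolidated and only the recompression index applies:
S_c = C_r·H/(1+e₀)·log₁₀(σ'_f/σ'_0) = 0.087×7.1/2.26×log₁₀(49.617/40.184)
    = 0.27332 × 0.091577 = 0.02503 m

S_c ≈ 25 mm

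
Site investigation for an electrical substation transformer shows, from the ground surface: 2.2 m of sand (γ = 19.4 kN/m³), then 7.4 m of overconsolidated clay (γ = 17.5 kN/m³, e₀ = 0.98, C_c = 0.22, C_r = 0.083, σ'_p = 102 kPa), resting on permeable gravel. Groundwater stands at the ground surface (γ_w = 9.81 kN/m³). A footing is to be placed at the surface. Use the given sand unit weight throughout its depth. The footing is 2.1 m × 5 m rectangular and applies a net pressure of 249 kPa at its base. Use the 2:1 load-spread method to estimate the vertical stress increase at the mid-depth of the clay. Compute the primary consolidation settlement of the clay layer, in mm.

Mid-depth of clay below the ground surface: z = 2.2 + 7.4/2 = 5.9 m.
Total vertical stress at mid-clay: σ_v = 19.4×2.2 + 17.5×3.7 = 107.43 kPa.
Pore pressure: u = 9.81×(5.9 − 0) = 57.879 kPa.
Initial effective stress: σ'_0 = σ_v − u = 107.43 − 57.879 = 49.551 kPa.
Stress increase at mid-clay by the 2:1 spreading method:
Δσ = qBL/((B+z)(L+z)) = 249×2.1×5/((2.1+5.9)(5+5.9)) = 29.983 kPa
Final effective stress: σ'_f = 49.551 + 29.983 = 79.534 kPa.
σ'_f = 79.534 ≤ σ'_p = 102 kPa, so the clay remains overconsolidated and only the recompression index applies:
S_c = C_r·H/(1+e₀)·log₁₀(σ'_f/σ'_0) = 0.083×7.4/1.98×log₁₀(79.534/49.551)
    = 0.3102 × 0.2055 = 0.06375 m

S_c ≈ 63.7 mm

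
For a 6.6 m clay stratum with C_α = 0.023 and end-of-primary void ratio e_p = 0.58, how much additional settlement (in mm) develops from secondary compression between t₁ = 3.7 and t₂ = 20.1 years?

S_s ≈ 70.6 mm

Secondary compression: S_s = C_α·H/(1+e_p)·log₁₀(t₂/t₁)
S_s = 0.023×6.6/(1+0.58)×log₁₀(20.1/3.7)
    = 0.09608 × 0.735 = 0.07062 m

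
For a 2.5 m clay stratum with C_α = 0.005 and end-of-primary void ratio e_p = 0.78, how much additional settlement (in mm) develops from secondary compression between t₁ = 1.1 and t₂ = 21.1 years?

Secondary compression: S_s = C_α·H/(1+e_p)·log₁₀(t₂/t₁)
S_s = 0.005×2.5/(1+0.78)×log₁₀(21.1/1.1)
    = 0.007022 × 1.283 = 0.009009 m

S_s ≈ 9.01 mm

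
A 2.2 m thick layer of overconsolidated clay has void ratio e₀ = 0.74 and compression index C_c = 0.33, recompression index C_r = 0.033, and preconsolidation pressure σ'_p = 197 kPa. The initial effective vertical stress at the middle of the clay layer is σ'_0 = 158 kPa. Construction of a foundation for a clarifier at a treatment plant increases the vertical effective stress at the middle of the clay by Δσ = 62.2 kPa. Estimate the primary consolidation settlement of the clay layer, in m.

Final effective stress: σ'_f = 158 + 62.2 = 220.2 kPa.
σ'_f = 220.2 > σ'_p = 197 kPa, so the stress path crosses the preconsolidation pressure — recompression up to σ'_p, then virgin compression beyond:
S_c = H/(1+e₀)·[C_r·log₁₀(σ'_p/σ'_0) + C_c·log₁₀(σ'_f/σ'_p)]
    = 2.2/1.74 × [0.033×log₁₀(197/158) + 0.33×log₁₀(220.2/197)]
    = 1.2644 × [0.0031617 + 0.015956] = 0.02417 m

S_c ≈ 0.0242 m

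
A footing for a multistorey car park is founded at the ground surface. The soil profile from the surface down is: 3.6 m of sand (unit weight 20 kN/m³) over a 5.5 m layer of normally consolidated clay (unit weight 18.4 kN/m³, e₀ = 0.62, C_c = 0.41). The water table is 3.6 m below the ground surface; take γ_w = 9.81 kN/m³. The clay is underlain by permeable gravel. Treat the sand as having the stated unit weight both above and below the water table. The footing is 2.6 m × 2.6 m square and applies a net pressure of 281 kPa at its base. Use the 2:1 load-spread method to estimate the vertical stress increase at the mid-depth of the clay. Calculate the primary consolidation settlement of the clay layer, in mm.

Mid-depth of clay below the ground surface: z = 3.6 + 5.5/2 = 6.35 m.
Total vertical stress at mid-clay: σ_v = 20×3.6 + 18.4×2.75 = 122.6 kPa.
Pore pressure: u = 9.81×(6.35 − 3.6) = 26.978 kPa.
Initial effective stress: σ'_0 = σ_v − u = 122.6 − 26.978 = 95.622 kPa.
Stress increase at mid-clay by the 2:1 spreading method:
Δσ = qBL/((B+z)(L+z)) = 281×2.6×2.6/((2.6+6.35)(2.6+6.35)) = 23.714 kPa
Final effective stress: σ'_f = σ'_0 + Δσ = 95.622 + 23.714 = 119.34 kPa.
Normally consolidated clay, so the full stress increment lies on the virgin compression line:
S_c = C_c·H/(1+e₀)·log₁₀(σ'_f/σ'_0) = 0.41×5.5/(1+0.62)×log₁₀(119.34/95.622)
    = 1.392 × 0.096228 = 0.1339 m

S_c ≈ 134 mm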